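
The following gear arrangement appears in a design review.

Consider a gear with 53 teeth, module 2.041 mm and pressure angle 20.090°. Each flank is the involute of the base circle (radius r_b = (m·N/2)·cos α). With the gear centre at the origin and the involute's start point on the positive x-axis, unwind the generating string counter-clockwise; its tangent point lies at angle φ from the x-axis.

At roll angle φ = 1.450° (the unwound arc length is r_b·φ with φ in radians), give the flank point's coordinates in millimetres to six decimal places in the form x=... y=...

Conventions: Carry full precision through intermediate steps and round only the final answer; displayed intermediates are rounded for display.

single-mesh involute tooth geometry (53T wheel at module 2.041)
pitch radius r_p = m·N/2 = 2.041·53/2 = 54.086500
base radius r_b = r_p·cos α = 54.086500·cos 20.090° = 50.795565
roll angle φ = 1.450° = 0.02530727 rad
x = r_b·(cos φ + φ·sin φ) = 50.811828
y = r_b·(sin φ − φ·cos φ) = 0.000274

x=50.811828 y=0.000274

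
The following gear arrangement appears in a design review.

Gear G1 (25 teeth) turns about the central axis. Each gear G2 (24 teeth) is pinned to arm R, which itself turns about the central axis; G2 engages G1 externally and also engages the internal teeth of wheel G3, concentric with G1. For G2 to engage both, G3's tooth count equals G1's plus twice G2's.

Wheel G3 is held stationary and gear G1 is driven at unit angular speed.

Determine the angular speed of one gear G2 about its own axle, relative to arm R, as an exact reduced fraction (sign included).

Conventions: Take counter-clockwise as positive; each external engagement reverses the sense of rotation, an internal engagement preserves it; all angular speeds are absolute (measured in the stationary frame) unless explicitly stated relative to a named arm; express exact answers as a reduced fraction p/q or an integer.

recognized (axles ride arm R): planetary set, 25/24/73 teeth
ring teeth: 25 + 2·24 = 73
25(ω_sun−ω_arm) = −73(ω_ring−ω_arm),  ω_ring = 0, ω_sun = 1
25(1−ω_arm) = −73(0−ω_arm)  ⇒  98·ω_arm = 25  ⇒  ω_arm = 25/98
sun–planet mesh: 25·(1−25/98) = −24·(ω_p−ω_arm)  ⇒  ω_p−ω_arm = -1825/2352
exact speed ratio = -1825/2352

-1825/2352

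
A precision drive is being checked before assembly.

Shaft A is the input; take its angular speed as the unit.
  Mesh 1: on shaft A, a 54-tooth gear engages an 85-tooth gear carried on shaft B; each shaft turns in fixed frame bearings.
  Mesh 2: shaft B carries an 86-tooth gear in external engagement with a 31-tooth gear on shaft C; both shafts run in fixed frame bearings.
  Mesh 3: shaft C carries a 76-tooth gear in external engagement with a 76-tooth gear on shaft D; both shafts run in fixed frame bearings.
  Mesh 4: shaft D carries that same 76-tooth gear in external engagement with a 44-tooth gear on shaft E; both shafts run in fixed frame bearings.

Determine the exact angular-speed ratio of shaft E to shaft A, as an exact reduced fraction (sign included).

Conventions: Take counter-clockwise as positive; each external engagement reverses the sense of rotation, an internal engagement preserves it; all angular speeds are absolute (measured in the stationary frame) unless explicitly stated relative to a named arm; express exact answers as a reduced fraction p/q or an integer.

88236/28985

class = fixed-axis compound train [4 meshes; 4 ratios multiply, 4 sense flips]
mesh 1 [54T→85T]: running ratio 54/85, sense −
mesh 2 [86T→31T]: running ratio 4644/2635, sense +
mesh 3 [76T→76T]: running ratio 4644/2635, sense −
mesh 4 [76T→44T]: running ratio 88236/28985, sense +
ω_out/ω_in = 88236/28985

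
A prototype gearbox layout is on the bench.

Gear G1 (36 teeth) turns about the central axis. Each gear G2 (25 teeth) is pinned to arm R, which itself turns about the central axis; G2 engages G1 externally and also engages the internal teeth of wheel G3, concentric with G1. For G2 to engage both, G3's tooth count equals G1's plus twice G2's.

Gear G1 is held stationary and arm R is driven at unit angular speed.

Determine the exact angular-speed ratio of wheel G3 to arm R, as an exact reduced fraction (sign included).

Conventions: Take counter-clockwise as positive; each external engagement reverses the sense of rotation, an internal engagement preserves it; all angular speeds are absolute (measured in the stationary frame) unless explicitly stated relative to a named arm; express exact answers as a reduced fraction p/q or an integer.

61/43

planetary set (36T centre, 25T on arm, 86T internal) — Willis relation
ring teeth: 36 + 2·25 = 86
36(ω_sun−ω_arm) = −86(ω_ring−ω_arm),  ω_sun = 0, ω_arm = 1
ω_ring = 1 − (36/86)(0−1) = 61/43
ω_out/ω_in = 61/43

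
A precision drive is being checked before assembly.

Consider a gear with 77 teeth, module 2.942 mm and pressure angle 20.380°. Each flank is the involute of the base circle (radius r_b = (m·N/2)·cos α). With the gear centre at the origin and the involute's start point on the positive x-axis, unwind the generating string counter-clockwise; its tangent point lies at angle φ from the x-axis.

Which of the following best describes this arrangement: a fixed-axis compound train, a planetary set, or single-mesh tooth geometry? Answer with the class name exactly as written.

single-mesh tooth geometry

class = single-mesh tooth geometry [base-circle involute, m = 2.942, 77T]
classification: single-mesh tooth geometry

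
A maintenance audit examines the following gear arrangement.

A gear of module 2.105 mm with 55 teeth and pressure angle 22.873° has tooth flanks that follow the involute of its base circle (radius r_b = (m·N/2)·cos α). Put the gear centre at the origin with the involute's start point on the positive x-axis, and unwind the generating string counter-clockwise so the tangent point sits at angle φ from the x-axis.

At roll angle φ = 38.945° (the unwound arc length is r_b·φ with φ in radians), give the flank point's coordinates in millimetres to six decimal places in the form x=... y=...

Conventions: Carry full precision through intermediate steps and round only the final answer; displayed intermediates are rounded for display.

x=64.269721 y=5.329479

single-mesh involute tooth geometry (55T wheel at module 2.105)
pitch radius r_p = m·N/2 = 2.105·55/2 = 57.887500
base radius r_b = r_p·cos α = 57.887500·cos 22.873° = 53.335729
roll angle φ = 38.945° = 0.67971848 rad
x = r_b·(cos φ + φ·sin φ) = 64.269721
y = r_b·(sin φ − φ·cos φ) = 5.329479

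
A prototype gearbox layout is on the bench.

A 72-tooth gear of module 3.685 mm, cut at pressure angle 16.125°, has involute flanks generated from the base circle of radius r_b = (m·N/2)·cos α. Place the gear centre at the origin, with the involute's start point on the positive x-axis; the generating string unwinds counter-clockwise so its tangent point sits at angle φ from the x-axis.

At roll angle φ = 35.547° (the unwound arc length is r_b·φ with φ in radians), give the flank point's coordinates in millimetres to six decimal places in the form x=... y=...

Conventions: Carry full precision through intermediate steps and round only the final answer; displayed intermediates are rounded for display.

x=149.657452 y=9.759309

class = single-mesh tooth geometry [base-circle involute, m = 3.685, 72T]
pitch radius r_p = m·N/2 = 3.685·72/2 = 132.660000
base radius r_b = r_p·cos α = 132.660000·cos 16.125° = 127.440898
roll angle φ = 35.547° = 0.62041219 rad
x = r_b·(cos φ + φ·sin φ) = 149.657452
y = r_b·(sin φ − φ·cos φ) = 9.759309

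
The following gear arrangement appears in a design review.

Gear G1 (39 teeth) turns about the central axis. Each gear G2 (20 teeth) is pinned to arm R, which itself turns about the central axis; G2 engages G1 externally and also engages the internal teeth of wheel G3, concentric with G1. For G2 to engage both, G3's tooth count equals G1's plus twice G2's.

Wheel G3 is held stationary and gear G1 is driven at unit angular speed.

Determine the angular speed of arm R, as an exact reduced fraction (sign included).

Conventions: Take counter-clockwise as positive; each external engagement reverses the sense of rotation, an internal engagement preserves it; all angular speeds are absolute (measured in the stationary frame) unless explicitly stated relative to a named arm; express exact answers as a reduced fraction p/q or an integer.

39/118

topology: planetary set — G1 39T / G2 20T / G3 79T, arm = carrier (Willis)
ring teeth: 39 + 2·20 = 79
39(ω_sun−ω_arm) = −79(ω_ring−ω_arm),  ω_ring = 0, ω_sun = 1
39(1−ω_arm) = −79(0−ω_arm)  ⇒  118·ω_arm = 39  ⇒  ω_arm = 39/118
exact speed ratio = 39/118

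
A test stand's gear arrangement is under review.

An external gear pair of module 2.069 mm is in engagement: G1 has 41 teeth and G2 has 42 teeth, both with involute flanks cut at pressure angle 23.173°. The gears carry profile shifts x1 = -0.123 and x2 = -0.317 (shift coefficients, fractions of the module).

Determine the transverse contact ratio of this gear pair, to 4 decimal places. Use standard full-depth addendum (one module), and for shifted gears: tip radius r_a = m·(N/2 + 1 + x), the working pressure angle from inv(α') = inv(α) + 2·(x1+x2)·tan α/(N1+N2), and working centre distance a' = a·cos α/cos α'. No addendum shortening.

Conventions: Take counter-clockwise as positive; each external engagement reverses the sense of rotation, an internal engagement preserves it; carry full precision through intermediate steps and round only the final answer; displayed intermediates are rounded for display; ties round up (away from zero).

1.6693

recognized (one external pair, fixed centres): single-mesh tooth geometry, m = 2.069, N1 = 41, N2 = 42
base radii: r_b1 = 38.992535, r_b2 = 39.943573
tip radii: r_a1 = 44.229013, r_a2 = 44.862127
inv(α') = inv(23.173°) + 2·(-0.123-0.317)·tan α/(41+42) = 0.01905942  ⇒  α' = 21.64468°
a' = a·cos α / cos α' = 85.8635·cos 23.173°/cos 21.64468° = 84.924188
action lengths: √(r_a1²−r_b1²) = 20.875531, √(r_a2²−r_b2²) = 20.423551
base pitch p_b = π·m·cos α = 5.975545
CR = (20.875531 + 20.423551 − 84.924188·sin 21.64468°)/5.975545 = 1.669276
contact ratio ≈ 1.6693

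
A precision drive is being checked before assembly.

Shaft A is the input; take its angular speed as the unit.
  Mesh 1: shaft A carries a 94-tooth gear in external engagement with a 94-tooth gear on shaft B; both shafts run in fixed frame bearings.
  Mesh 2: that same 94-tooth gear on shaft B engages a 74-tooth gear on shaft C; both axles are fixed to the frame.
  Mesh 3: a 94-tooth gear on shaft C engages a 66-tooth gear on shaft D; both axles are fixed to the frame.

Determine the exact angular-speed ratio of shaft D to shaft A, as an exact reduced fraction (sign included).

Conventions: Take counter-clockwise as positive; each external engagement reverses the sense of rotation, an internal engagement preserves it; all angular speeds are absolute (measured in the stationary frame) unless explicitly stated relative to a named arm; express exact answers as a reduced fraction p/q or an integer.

-2209/1221

class = fixed-axis compound train [3 meshes; 3 ratios multiply, 3 sense flips]
mesh 1 [94T→94T]: running ratio 1, sense −
mesh 2 [94T→74T]: running ratio 47/37, sense +
mesh 3 [94T→66T]: running ratio 2209/1221, sense −
ω_out/ω_in = -2209/1221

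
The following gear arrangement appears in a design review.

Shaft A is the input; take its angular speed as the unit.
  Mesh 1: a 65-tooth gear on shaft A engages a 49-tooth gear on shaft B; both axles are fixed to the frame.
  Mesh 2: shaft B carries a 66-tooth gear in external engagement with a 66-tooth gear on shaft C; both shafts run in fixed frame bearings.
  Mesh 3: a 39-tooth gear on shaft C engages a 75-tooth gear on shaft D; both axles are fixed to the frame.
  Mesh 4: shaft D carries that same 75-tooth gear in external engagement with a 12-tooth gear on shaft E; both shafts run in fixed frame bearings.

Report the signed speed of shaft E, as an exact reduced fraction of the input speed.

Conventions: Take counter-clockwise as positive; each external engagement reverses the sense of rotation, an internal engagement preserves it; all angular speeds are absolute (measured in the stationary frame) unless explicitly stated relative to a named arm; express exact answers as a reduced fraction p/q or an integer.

4-mesh fixed-axis compound train (all bearings frame-fixed)
mesh 1 [65T→49T]: |ω|/ω_in = 1×65/49 = 65/49, sense flips to −
mesh 2 [66T→66T]: |ω|/ω_in = (65/49)×66/66 = 65/49, sense flips to +
mesh 3 [39T→75T]: |ω|/ω_in = (65/49)×39/75 = 169/245, sense flips to −
mesh 4 [75T→12T]: |ω|/ω_in = (169/245)×75/12 = 845/196, sense flips to +
signed output speed (× input speed) = 845/196

845/196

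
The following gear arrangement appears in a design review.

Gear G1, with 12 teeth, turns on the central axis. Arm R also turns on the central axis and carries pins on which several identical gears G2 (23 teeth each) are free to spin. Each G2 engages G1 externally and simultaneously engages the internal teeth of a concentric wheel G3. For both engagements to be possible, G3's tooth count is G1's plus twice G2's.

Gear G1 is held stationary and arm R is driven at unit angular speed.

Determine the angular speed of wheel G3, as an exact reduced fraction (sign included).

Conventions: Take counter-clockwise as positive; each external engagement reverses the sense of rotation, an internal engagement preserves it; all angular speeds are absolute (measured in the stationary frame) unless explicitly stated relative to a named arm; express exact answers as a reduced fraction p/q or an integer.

planetary set (12T centre, 23T on arm, 58T internal) — Willis relation
ring teeth: 12 + 2·23 = 58
12(ω_sun−ω_arm) = −58(ω_ring−ω_arm),  ω_sun = 0, ω_arm = 1
ω_ring = 1 − (12/58)(0−1) = 35/29
exact speed ratio = 35/29

35/29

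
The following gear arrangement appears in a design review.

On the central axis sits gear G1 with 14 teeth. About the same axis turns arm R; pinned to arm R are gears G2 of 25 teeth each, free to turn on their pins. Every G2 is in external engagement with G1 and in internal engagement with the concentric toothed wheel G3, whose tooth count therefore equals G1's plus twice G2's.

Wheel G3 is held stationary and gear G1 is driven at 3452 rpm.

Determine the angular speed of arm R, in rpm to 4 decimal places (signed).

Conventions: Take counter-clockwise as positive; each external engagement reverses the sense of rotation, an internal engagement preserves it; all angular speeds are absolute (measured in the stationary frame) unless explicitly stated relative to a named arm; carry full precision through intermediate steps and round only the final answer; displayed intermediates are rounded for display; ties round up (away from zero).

+619.5897 rpm

topology: planetary set — G1 14T / G2 25T / G3 64T, arm = carrier (Willis)
normalise by the input: solve with ω_sun = 1, then scale by 3452 rpm
ring teeth: 14 + 2·25 = 64
14(ω_sun−ω_arm) = −64(ω_ring−ω_arm),  ω_ring = 0, ω_sun = 1
14(1−ω_arm) = −64(0−ω_arm)  ⇒  78·ω_arm = 14  ⇒  ω_arm = 7/39
scale: ω_arm = 7/39 × 3452 rpm = +619.5897 rpm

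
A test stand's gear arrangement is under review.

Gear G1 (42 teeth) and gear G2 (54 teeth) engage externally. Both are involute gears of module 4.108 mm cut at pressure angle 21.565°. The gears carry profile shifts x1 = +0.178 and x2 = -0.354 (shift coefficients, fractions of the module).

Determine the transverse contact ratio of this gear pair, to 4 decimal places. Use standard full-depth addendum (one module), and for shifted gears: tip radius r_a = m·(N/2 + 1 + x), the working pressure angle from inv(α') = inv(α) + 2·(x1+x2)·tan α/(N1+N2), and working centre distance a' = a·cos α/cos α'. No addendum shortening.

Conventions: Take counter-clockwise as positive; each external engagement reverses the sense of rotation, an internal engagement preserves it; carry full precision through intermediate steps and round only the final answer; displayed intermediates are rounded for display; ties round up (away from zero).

topology: single-mesh involute geometry — m = 4.108, 42T/54T pair
base radii: r_b1 = 80.229342, r_b2 = 103.152012
tip radii: r_a1 = 91.107224, r_a2 = 113.569768
inv(α') = inv(21.565°) + 2·(+0.178-0.354)·tan α/(42+54) = 0.01739216  ⇒  α' = 21.01836°
a' = a·cos α / cos α' = 197.1840·cos 21.565°/cos 21.01836° = 196.452195
action lengths: √(r_a1²−r_b1²) = 43.171505, √(r_a2²−r_b2²) = 47.515836
base pitch p_b = π·m·cos α = 12.002282
CR = (43.171505 + 47.515836 − 196.452195·sin 21.01836°)/12.002282 = 1.685213
contact ratio ≈ 1.6852

1.6852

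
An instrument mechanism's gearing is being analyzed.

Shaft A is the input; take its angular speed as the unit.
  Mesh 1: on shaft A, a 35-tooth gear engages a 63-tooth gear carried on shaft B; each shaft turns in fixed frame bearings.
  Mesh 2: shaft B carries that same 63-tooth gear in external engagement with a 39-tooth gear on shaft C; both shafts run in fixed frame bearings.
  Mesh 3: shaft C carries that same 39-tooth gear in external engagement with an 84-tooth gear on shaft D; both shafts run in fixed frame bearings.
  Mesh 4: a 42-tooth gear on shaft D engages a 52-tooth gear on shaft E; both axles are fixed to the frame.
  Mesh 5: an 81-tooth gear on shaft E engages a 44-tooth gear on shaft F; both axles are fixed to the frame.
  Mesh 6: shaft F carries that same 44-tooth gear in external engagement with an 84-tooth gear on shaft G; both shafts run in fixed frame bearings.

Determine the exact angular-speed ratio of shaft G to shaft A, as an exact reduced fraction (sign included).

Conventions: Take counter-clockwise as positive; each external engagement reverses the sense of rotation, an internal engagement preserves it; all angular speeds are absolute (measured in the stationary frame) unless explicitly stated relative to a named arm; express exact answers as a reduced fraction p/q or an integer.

135/416

class = fixed-axis compound train [6 meshes; 6 ratios multiply, 6 sense flips]
mesh 1 [35T→63T]: running ratio 5/9, sense −
mesh 2 [63T→39T]: running ratio 35/39, sense +
mesh 3 [39T→84T]: running ratio 5/12, sense −
mesh 4 [42T→52T]: running ratio 35/104, sense +
mesh 5 [81T→44T]: running ratio 2835/4576, sense −
mesh 6 [44T→84T]: running ratio 135/416, sense +
ω_out/ω_in = 135/416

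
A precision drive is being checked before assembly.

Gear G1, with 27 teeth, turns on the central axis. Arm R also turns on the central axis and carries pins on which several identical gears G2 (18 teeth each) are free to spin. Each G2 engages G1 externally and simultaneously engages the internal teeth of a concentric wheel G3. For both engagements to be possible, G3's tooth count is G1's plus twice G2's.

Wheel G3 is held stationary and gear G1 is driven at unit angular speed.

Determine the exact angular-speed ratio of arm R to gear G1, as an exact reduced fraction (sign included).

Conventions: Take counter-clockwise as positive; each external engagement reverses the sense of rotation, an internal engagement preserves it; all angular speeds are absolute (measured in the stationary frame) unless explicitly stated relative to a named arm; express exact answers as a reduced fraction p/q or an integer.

3/10

recognized (axles ride arm R): planetary set, 27/18/63 teeth
ring teeth: 27 + 2·18 = 63
27(ω_sun−ω_arm) = −63(ω_ring−ω_arm),  ω_ring = 0, ω_sun = 1
27(1−ω_arm) = −63(0−ω_arm)  ⇒  90·ω_arm = 27  ⇒  ω_arm = 3/10
ω_out/ω_in = 3/10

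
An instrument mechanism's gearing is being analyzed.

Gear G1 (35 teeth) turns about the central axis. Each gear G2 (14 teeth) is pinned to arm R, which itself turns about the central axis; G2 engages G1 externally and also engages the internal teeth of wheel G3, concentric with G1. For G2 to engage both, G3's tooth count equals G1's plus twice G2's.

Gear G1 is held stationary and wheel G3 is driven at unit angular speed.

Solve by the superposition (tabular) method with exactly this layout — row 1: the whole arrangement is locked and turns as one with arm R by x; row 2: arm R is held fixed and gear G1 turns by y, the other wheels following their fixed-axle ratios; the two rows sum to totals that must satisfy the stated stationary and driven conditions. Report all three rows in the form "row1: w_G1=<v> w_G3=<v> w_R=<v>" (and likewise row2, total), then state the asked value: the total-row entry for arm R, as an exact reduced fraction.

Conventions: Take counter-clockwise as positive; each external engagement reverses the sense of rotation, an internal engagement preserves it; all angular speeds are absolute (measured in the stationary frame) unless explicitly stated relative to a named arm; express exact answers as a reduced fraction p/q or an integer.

row1: w_G1=9/14 w_G3=9/14 w_R=9/14
row2: w_G1=-9/14 w_G3=5/14 w_R=0
total: w_G1=0 w_G3=1 w_R=9/14
asked value: 9/14

recognized (axles ride arm R): planetary set, 35/14/63 teeth
superposition row 1 [locked train]: every member turns x
row 2: sun turns y, ring = −(35/63)·y, arm 0
boundary: total ω_sun = x + y = 0 and total ω_ring = x − (35/63)·y = 1  ⇒  y = -9/14, x = 9/14
row 2 ring = −(35/63)·(-9/14) = 5/14
totals (row 1 + row 2): sun 9/14 + (-9/14) = 0, ring 9/14 + 5/14 = 1, arm 9/14 + 0 = 9/14
asked cell (total, arm) = 9/14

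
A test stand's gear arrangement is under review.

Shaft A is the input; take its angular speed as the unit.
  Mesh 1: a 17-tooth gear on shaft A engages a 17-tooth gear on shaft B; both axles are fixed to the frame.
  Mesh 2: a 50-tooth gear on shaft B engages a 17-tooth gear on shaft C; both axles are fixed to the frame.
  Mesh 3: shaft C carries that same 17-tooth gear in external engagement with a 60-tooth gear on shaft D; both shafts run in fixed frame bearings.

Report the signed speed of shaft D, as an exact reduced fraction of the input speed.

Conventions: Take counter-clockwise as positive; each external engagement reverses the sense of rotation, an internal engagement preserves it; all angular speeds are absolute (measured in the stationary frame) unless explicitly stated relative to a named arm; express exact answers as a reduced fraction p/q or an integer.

3-mesh fixed-axis compound train (all bearings frame-fixed)
mesh 1 [17T→17T]: |ω|/ω_in = 1×17/17 = 1, sense flips to −
mesh 2 [50T→17T]: |ω|/ω_in = 1×50/17 = 50/17, sense flips to +
mesh 3 [17T→60T]: |ω|/ω_in = (50/17)×17/60 = 5/6, sense flips to −
signed output speed (× input speed) = -5/6

-5/6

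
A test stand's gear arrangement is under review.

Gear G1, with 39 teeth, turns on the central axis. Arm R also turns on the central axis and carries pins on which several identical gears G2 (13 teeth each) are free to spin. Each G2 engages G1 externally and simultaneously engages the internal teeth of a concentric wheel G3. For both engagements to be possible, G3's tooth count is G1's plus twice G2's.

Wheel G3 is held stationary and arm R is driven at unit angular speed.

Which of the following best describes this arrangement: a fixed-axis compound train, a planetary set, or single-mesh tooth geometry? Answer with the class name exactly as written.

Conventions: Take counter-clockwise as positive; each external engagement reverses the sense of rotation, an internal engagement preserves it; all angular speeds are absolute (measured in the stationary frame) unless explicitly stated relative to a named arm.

recognized (axles ride arm R): planetary set, 39/13/65 teeth
classification: planetary set

planetary set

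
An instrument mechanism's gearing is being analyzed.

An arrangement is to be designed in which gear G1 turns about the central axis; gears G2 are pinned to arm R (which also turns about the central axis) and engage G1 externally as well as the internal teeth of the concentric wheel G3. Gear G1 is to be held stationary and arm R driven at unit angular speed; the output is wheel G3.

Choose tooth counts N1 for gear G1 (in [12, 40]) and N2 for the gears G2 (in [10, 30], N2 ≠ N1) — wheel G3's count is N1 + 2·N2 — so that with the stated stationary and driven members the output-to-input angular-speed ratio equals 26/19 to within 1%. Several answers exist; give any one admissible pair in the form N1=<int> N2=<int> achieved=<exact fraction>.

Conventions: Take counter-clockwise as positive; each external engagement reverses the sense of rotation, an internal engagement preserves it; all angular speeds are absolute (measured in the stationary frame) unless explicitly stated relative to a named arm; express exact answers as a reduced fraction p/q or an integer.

class = planetary set [ratio 26/19 wanted; Willis about the carrier]
Willis with ω_sun = 0: ω_ring/ω_arm = (N1+N3)/N3; set equal to 26/19  ⇒  N3/N1 = 1/(26/19 − 1) = 19/7
N3 = N1 + 2·N2  ⇒  N2/N1 = (N3/N1 − 1)/2 = (19/7 − 1)/2 = 6/7
smallest multiple with N1 ≥ 12 and N2 ≥ 10: k = 2  ⇒  N1 = 2·7 = 14, N2 = 2·6 = 12 (N1 ≤ 40, N2 ≤ 30, N2 ≠ N1 ✓), N3 = 14 + 2·12 = 38
check: (N1+N3)/N3 with N1 = 14, N3 = 38 gives 26/19; |achieved − target| = 0 ≤ 13/950 ✓

N1=14 N2=12 achieved=26/19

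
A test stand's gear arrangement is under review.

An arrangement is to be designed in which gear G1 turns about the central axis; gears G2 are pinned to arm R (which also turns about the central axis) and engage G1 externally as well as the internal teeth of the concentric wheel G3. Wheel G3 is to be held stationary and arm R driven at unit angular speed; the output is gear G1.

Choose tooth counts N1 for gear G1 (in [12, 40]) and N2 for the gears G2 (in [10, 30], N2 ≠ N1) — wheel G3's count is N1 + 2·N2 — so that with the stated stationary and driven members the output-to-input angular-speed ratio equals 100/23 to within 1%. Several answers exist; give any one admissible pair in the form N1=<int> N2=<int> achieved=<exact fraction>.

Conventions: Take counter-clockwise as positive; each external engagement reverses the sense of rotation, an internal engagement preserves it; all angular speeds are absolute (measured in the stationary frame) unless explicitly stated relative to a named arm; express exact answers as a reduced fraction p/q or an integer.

design class (target 100/23): planetary set
Willis with ω_ring = 0: ω_sun/ω_arm = (N1+N3)/N1; set equal to 100/23  ⇒  N3/N1 = 100/23 − 1 = 77/23
N3 = N1 + 2·N2  ⇒  N2/N1 = (N3/N1 − 1)/2 = (77/23 − 1)/2 = 27/23
smallest multiple with N1 ≥ 12 and N2 ≥ 10: k = 1  ⇒  N1 = 1·23 = 23, N2 = 1·27 = 27 (N1 ≤ 40, N2 ≤ 30, N2 ≠ N1 ✓), N3 = 23 + 2·27 = 77
check: (N1+N3)/N1 with N1 = 23, N3 = 77 gives 100/23; |achieved − target| = 0 ≤ 1/23 ✓

N1=23 N2=27 achieved=100/23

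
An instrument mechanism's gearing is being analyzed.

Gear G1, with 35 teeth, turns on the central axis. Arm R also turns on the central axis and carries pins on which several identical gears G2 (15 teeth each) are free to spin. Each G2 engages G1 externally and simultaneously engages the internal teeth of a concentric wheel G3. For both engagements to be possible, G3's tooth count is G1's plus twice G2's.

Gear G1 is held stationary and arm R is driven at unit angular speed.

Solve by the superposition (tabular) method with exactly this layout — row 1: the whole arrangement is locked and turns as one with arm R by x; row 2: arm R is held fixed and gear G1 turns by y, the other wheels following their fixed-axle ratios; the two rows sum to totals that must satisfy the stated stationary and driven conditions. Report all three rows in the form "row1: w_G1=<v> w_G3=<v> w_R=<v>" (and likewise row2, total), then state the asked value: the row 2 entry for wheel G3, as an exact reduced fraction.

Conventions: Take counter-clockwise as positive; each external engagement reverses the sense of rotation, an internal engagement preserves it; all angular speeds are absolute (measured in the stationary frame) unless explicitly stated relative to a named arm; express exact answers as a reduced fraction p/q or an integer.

row1: w_G1=1 w_G3=1 w_R=1
row2: w_G1=-1 w_G3=7/13 w_R=0
total: w_G1=0 w_G3=20/13 w_R=1
asked value: 7/13

class = planetary set [G3 = 35+2·15 = 65; Willis about the carrier]
row 1: whole set turns with the arm by x
row 2: sun turns y, ring = −(35/65)·y, arm 0
boundary: total ω_sun = x + y = 0 and total ω_arm = x = 1  ⇒  y = -1, x = 1
row 2 ring = −(35/65)·(-1) = 7/13
totals (row 1 + row 2): sun 1 + (-1) = 0, ring 1 + 7/13 = 20/13, arm 1 + 0 = 1
asked cell (row2, ring) = 7/13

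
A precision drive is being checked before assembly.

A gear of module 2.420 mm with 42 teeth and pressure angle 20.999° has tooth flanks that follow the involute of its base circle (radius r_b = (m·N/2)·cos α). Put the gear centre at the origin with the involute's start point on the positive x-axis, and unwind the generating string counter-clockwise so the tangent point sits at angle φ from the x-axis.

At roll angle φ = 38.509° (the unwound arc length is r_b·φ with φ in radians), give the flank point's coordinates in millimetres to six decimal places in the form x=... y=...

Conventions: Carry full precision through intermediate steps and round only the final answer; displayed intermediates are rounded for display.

topology: single-mesh involute geometry — m = 2.420, N = 42
pitch radius r_p = m·N/2 = 2.420·42/2 = 50.820000
base radius r_b = r_p·cos α = 50.820000·cos 20.999° = 47.444875
roll angle φ = 38.509° = 0.67210884 rad
x = r_b·(cos φ + φ·sin φ) = 56.980848
y = r_b·(sin φ − φ·cos φ) = 4.588177

x=56.980848 y=4.588177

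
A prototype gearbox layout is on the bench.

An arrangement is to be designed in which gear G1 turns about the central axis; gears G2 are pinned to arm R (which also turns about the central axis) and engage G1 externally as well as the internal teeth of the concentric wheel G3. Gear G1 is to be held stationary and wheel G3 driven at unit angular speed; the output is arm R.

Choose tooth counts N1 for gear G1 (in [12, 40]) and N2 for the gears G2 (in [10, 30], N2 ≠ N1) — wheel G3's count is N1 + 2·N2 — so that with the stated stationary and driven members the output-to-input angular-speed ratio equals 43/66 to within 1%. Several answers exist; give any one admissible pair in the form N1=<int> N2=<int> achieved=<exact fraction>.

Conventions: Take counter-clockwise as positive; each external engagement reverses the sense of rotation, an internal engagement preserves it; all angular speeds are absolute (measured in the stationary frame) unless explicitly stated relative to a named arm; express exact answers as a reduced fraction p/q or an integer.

N1=23 N2=10 achieved=43/66

topology: planetary set — design target 43/66, arm = carrier (Willis)
Willis with ω_sun = 0: ω_arm/ω_ring = N3/(N1+N3); set equal to 43/66  ⇒  N3/N1 = (43/66)/(1 − 43/66) = 43/23
N3 = N1 + 2·N2  ⇒  N2/N1 = (N3/N1 − 1)/2 = (43/23 − 1)/2 = 10/23
smallest multiple with N1 ≥ 12 and N2 ≥ 10: k = 1  ⇒  N1 = 1·23 = 23, N2 = 1·10 = 10 (N1 ≤ 40, N2 ≤ 30, N2 ≠ N1 ✓), N3 = 23 + 2·10 = 43
check: N3/(N1+N3) with N1 = 23, N3 = 43 gives 43/66; |achieved − target| = 0 ≤ 43/6600 ✓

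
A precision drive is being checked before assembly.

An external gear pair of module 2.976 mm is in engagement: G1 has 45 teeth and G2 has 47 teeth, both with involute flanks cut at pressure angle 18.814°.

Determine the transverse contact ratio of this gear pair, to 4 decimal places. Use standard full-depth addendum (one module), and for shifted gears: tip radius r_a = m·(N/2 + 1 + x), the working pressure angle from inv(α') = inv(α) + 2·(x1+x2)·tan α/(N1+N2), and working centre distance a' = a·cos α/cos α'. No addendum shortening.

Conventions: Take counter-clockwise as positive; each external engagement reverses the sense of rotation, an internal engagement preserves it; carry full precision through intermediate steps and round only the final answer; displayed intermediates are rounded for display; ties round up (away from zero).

recognized (one external pair, fixed centres): single-mesh tooth geometry, m = 2.976, N1 = 45, N2 = 47
base radii: r_b1 = 63.382360, r_b2 = 66.199354
tip radii: r_a1 = 69.936000, r_a2 = 72.912000
no profile shift: α' = α, a' = a
action lengths: √(r_a1²−r_b1²) = 29.558764, √(r_a2²−r_b2²) = 30.558228
base pitch p_b = π·m·cos α = 8.849847
CR = (29.558764 + 30.558228 − 136.896000·sin 18.81400°)/8.849847 = 1.804375
contact ratio ≈ 1.8044

1.8044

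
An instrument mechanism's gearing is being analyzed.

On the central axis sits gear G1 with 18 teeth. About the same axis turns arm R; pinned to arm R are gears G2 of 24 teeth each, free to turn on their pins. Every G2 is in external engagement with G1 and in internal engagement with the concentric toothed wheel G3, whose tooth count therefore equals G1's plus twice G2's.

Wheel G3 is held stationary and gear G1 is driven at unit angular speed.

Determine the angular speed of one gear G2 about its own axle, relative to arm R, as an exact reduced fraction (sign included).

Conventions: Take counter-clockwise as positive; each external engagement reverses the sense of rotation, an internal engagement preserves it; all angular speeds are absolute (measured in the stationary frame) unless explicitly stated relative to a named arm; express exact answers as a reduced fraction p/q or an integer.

recognized (axles ride arm R): planetary set, 18/24/66 teeth
ring teeth: 18 + 2·24 = 66
18(ω_sun−ω_arm) = −66(ω_ring−ω_arm),  ω_ring = 0, ω_sun = 1
18(1−ω_arm) = −66(0−ω_arm)  ⇒  84·ω_arm = 18  ⇒  ω_arm = 3/14
sun–planet mesh: 18·(1−3/14) = −24·(ω_p−ω_arm)  ⇒  ω_p−ω_arm = -33/56
exact speed ratio = -33/56

-33/56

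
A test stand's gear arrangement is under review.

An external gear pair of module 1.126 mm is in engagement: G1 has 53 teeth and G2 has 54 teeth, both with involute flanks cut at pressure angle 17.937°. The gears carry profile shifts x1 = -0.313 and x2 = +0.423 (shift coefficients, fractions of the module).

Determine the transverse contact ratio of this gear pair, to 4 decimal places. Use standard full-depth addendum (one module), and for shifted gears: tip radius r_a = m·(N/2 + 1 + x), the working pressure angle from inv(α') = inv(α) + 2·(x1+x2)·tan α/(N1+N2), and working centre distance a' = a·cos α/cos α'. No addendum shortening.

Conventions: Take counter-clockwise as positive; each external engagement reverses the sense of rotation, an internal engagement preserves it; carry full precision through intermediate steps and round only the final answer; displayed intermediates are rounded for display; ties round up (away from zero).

1.8442

recognized (one external pair, fixed centres): single-mesh tooth geometry, m = 1.126, N1 = 53, N2 = 54
base radii: r_b1 = 28.388697, r_b2 = 28.924333
tip radii: r_a1 = 30.612562, r_a2 = 32.004298
inv(α') = inv(17.937°) + 2·(-0.313+0.423)·tan α/(53+54) = 0.01131034  ⇒  α' = 18.29330°
a' = a·cos α / cos α' = 60.2410·cos 17.937°/cos 18.29330° = 60.363678
action lengths: √(r_a1²−r_b1²) = 11.454730, √(r_a2²−r_b2²) = 13.698834
base pitch p_b = π·m·cos α = 3.365499
CR = (11.454730 + 13.698834 − 60.363678·sin 18.29330°)/3.365499 = 1.844162
contact ratio ≈ 1.8442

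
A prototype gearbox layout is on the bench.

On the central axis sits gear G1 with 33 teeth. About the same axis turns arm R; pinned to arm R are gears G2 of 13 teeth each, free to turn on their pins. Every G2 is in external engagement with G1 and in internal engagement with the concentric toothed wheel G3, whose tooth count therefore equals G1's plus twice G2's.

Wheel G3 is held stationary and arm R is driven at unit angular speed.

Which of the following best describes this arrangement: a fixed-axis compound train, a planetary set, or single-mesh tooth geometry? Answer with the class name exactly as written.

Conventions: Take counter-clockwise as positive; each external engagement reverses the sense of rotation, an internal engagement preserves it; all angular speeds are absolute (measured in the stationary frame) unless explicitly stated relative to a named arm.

planetary set

planetary set (33T centre, 13T on arm, 59T internal) — Willis relation
classification: planetary set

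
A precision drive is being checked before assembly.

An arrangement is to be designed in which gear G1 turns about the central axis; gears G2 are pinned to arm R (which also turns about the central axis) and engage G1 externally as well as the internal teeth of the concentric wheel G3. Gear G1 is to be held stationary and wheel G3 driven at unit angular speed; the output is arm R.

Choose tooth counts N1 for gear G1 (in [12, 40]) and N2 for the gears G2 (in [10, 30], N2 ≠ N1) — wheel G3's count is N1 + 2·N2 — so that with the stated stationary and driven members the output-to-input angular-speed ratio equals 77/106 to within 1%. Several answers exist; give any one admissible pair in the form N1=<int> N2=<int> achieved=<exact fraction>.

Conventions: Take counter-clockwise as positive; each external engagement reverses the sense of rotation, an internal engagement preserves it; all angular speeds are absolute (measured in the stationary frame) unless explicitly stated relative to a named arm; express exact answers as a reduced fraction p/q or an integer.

N1=29 N2=24 achieved=77/106

class = planetary set [ratio 77/106 wanted; Willis about the carrier]
Willis with ω_sun = 0: ω_arm/ω_ring = N3/(N1+N3); set equal to 77/106  ⇒  N3/N1 = (77/106)/(1 − 77/106) = 77/29
N3 = N1 + 2·N2  ⇒  N2/N1 = (N3/N1 − 1)/2 = (77/29 − 1)/2 = 24/29
smallest multiple with N1 ≥ 12 and N2 ≥ 10: k = 1  ⇒  N1 = 1·29 = 29, N2 = 1·24 = 24 (N1 ≤ 40, N2 ≤ 30, N2 ≠ N1 ✓), N3 = 29 + 2·24 = 77
check: N3/(N1+N3) with N1 = 29, N3 = 77 gives 77/106; |achieved − target| = 0 ≤ 77/10600 ✓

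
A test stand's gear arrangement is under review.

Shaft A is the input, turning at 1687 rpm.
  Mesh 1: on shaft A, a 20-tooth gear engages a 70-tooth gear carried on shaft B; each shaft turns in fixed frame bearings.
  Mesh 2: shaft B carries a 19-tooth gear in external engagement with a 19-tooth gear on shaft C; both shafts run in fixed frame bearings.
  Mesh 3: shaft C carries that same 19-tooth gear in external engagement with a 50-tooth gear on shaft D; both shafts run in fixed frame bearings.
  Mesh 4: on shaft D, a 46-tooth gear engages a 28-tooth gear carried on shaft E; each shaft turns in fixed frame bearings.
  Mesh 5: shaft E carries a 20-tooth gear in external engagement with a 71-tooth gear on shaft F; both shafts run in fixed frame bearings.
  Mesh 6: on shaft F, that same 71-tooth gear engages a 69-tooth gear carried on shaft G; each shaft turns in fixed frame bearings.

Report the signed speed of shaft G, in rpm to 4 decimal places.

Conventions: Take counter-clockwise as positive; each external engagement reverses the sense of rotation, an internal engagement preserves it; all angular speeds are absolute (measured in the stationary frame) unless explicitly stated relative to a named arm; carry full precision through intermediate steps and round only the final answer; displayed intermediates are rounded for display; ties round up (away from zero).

topology: fixed-axis compound train — 6 meshes, A→G
mesh 1 [20T→70T]: ω = 1687.0000×20/70 = 482.0000 rpm, sense flips to −
mesh 2 [19T→19T]: ω = 482.0000×19/19 = 482.0000 rpm, sense flips to +
mesh 3 [19T→50T]: ω = 482.0000×19/50 = 183.1600 rpm, sense flips to −
mesh 4 [46T→28T]: ω = 183.1600×46/28 = 300.9057 rpm, sense flips to +
mesh 5 [20T→71T]: ω = 300.9057×20/71 = 84.7622 rpm, sense flips to −
mesh 6 [71T→69T]: ω = 84.7622×71/69 = 87.2190 rpm, sense flips to +
signed output speed = +87.2190 rpm

+87.2190 rpm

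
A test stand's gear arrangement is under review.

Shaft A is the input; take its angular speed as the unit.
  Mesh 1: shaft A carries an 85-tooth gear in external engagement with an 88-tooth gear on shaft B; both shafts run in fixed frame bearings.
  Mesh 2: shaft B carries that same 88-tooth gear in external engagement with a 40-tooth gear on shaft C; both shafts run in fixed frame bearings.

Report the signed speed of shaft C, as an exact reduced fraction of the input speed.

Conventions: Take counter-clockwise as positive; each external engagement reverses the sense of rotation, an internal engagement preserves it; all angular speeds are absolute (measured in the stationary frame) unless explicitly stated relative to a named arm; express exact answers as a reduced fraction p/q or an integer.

17/8

2-mesh fixed-axis compound train (all bearings frame-fixed)
mesh 1 [85T→88T]: |ω|/ω_in = 1×85/88 = 85/88, sense flips to −
mesh 2 [88T→40T]: |ω|/ω_in = (85/88)×88/40 = 17/8, sense flips to +
signed output speed (× input speed) = 17/8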